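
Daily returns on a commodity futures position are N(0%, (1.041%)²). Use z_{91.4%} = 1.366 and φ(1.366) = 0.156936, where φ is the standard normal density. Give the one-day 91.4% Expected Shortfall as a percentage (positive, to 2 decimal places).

1.90%

Tail multiplier: φ(z)/(1−α) = 0.156936 / 0.086 = 1.825.
ES = 1.041% × 1.825 = 1.900%.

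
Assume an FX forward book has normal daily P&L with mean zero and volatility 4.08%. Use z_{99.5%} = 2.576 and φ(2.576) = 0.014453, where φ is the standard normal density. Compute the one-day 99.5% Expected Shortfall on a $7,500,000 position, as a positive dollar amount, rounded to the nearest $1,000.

Tail multiplier: φ(z)/(1−α) = 0.014453 / 0.005 = 2.891.
ES = 4.08% × 2.891 = 11.795%.
On $7,500,000: 0.11795 × $7,500,000 = $884,625.

$885,000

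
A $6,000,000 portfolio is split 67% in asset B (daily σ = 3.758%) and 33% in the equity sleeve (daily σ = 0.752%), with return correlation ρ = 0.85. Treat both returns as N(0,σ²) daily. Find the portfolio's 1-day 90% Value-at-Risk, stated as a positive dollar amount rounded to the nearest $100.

$210,100

σ_p² = 0.67²·3.758² + 0.33²·0.752² + 2·0.85·0.67·0.33·3.758·0.752 = 7.4634 (%²).
σ_p = √7.4634 = 2.732%.
At 90%, z = 1.282.
VaR = 1.282 × 2.732% = 3.502%; on $6,000,000 that is $210,120.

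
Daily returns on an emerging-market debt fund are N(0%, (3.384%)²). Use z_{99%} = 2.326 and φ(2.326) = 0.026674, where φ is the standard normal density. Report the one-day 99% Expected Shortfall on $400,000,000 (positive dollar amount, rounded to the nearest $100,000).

Tail multiplier: φ(z)/(1−α) = 0.026674 / 0.01 = 2.667.
ES = 3.384% × 2.667 = 9.025%.
On $400,000,000: 0.09025 × $400,000,000 = $36,100,000.

$36,100,000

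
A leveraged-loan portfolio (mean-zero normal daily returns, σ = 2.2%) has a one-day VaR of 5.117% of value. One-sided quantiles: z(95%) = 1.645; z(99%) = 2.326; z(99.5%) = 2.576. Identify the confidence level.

Implied z = VaR/σ = 5.117 / 2.2 = 2.326.
This matches z(99%) = 2.326.

99%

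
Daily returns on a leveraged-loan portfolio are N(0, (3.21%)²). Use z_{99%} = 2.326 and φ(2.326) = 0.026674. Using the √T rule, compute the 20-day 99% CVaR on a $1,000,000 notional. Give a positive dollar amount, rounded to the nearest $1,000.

$383,000

σ_{20d} = 3.21% × √20 = 14.356%.
ES multiplier = φ(z)/(1−α) = 0.026674/0.01 = 2.667.
ES = 14.356% × 2.667 = 38.287%; on $1,000,000: $382,870.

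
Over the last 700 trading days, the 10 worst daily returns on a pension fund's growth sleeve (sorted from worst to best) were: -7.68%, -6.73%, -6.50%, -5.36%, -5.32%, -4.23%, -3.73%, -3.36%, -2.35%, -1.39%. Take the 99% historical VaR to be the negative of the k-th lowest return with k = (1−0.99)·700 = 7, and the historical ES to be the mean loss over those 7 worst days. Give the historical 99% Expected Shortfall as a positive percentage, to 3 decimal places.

5.650%

The 7 worst returns sum to -39.55%.
ES = −(-39.55%) / 7 = 5.65% ≈ 5.650%.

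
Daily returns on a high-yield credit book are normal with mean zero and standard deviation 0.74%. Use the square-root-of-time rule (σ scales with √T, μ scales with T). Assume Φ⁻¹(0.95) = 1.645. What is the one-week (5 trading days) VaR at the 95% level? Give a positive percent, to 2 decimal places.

2.72%

σ_{5d} = 0.74% × √5 = 1.655%.
VaR = 1.645 × 1.655% = 2.722%.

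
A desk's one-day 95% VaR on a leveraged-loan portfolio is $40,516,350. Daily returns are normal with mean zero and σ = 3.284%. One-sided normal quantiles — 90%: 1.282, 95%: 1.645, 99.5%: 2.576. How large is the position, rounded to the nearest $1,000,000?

$750,000,000

VaR as a fraction of value: z·σ = 1.645 × 3.284% = 5.40218%.
Position = $40,516,350 / 0.0540218 = $750,000,000.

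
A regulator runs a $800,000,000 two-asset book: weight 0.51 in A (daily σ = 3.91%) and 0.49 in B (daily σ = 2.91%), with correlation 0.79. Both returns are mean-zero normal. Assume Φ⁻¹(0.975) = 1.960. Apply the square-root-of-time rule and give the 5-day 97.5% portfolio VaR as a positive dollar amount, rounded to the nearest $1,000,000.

σ_p = √(0.51²·3.91² + 0.49²·2.91² + 2·0.79·0.51·0.49·3.91·2.91) = 3.241%.
σ_{5d} = 3.241% × √5 = 7.247%.
VaR = 1.960 × 7.247% = 14.204%; on $800,000,000 that is $113,632,000.

$114,000,000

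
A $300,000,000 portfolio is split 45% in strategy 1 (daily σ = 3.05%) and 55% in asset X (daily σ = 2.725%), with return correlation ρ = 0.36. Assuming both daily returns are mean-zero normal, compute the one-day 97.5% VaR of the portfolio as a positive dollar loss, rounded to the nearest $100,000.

$13,900,000

σ_p² = 0.45²·3.05² + 0.55²·2.725² + 2·0.36·0.45·0.55·3.05·2.725 = 5.6111 (%²).
σ_p = √5.6111 = 2.369%.
At 97.5%, z = 1.960.
VaR = 1.960 × 2.369% = 4.643%; on $300,000,000 that is $13,929,000.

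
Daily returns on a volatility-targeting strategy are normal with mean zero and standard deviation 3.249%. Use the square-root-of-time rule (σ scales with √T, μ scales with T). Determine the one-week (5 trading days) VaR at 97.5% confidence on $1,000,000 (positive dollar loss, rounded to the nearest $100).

At 97.5%, z = 1.960.
σ_{5d} = 3.249% × √5 = 7.265%.
VaR = 1.960 × 7.265% = 14.239%.
On $1,000,000: 0.14239 × $1,000,000 = $142,390.

$142,400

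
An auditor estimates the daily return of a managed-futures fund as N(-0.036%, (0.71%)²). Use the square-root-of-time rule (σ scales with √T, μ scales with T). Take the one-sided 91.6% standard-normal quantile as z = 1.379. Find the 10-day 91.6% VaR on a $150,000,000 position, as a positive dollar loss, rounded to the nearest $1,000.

$5,184,000

σ_{10d} = 0.71% × √10 = 2.245%; μ_{10d} = 10 × -0.036% = -0.360%.
VaR = −(-0.360%) + 1.379 × 2.245% = 3.456%.
On $150,000,000: 0.03456 × $150,000,000 = $5,184,000.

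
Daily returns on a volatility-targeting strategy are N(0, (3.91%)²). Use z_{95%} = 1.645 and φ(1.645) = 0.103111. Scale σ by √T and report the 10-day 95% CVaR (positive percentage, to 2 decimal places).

σ_{10d} = 3.91% × √10 = 12.365%.
ES multiplier = φ(z)/(1−α) = 0.103111/0.05 = 2.062.
ES = 12.365% × 2.062 = 25.497%.

25.50%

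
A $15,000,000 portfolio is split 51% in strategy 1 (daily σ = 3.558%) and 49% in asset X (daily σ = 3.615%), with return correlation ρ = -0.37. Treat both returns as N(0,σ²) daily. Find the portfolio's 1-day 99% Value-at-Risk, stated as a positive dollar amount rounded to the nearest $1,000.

σ_p² = 0.51²·3.558² + 0.49²·3.615² + 2·-0.37·0.51·0.49·3.558·3.615 = 4.0518 (%²).
σ_p = √4.0518 = 2.013%.
At 99%, z = 2.326.
VaR = 2.326 × 2.013% = 4.682%; on $15,000,000 that is $702,300.

$702,000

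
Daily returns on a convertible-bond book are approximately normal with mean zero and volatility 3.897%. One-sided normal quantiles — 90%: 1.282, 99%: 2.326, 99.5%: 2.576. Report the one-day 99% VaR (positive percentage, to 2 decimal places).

9.06%

VaR = z·σ = 2.326 × 3.897% = 9.064%.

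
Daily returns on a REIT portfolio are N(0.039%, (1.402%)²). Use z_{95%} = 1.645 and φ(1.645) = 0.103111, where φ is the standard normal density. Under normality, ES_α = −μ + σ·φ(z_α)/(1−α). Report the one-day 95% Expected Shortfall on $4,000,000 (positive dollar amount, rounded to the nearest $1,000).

Tail multiplier: φ(z)/(1−α) = 0.103111 / 0.05 = 2.062.
ES = −(0.039%) + 1.402% × 2.062 = 2.852%.
On $4,000,000: 0.02852 × $4,000,000 = $114,080.

$114,000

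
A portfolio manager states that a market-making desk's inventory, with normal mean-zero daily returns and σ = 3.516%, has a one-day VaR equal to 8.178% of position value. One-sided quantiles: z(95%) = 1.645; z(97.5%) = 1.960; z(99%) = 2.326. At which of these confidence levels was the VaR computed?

99%

Implied z = VaR/σ = 8.178 / 3.516 = 2.326.
This matches z(99%) = 2.326.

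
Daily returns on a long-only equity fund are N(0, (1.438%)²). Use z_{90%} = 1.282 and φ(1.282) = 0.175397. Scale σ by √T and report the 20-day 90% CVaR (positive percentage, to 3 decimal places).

11.280%

σ_{20d} = 1.438% × √20 = 6.431%.
ES multiplier = φ(z)/(1−α) = 0.175397/0.1 = 1.754.
ES = 6.431% × 1.754 = 11.280%.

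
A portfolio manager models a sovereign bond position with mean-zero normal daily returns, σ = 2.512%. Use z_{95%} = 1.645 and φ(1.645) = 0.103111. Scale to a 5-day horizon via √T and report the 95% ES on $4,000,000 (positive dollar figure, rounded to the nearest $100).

σ_{5d} = 2.512% × √5 = 5.617%.
ES multiplier = φ(z)/(1−α) = 0.103111/0.05 = 2.062.
ES = 5.617% × 2.062 = 11.582%; on $4,000,000: $463,280.

$463,300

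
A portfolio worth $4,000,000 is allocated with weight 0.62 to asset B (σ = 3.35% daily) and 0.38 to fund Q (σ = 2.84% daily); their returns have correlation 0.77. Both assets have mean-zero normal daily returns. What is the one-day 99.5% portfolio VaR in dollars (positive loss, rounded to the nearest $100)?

σ_p² = 0.62²·3.35² + 0.38²·2.84² + 2·0.77·0.62·0.38·3.35·2.84 = 8.9305 (%²).
σ_p = √8.9305 = 2.988%.
At 99.5%, z = 2.576.
VaR = 2.576 × 2.988% = 7.697%; on $4,000,000 that is $307,880.

$307,900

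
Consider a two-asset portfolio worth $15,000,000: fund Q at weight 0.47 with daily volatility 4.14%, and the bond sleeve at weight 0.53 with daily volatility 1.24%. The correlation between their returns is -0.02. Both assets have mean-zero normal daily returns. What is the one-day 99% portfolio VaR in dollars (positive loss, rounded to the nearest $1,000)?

$712,000

σ_p² = 0.47²·4.14² + 0.53²·1.24² + 2·-0.02·0.47·0.53·4.14·1.24 = 4.1669 (%²).
σ_p = √4.1669 = 2.041%.
At 99%, z = 2.326.
VaR = 2.326 × 2.041% = 4.747%; on $15,000,000 that is $712,050.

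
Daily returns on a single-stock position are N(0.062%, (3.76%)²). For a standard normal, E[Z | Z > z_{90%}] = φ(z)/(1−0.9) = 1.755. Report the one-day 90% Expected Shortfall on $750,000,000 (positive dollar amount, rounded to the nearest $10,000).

$49,030,000

ES = −(0.062%) + 3.76% × 1.755 = 6.537%.
On $750,000,000: 0.06537 × $750,000,000 = $49,027,500.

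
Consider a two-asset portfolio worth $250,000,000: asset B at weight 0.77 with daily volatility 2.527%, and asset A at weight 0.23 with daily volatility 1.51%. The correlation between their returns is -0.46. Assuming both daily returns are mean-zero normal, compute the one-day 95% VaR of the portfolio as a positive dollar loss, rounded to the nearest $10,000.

σ_p² = 0.77²·2.527² + 0.23²·1.51² + 2·-0.46·0.77·0.23·2.527·1.51 = 3.2850 (%²).
σ_p = √3.2850 = 1.812%.
At 95%, z = 1.645.
VaR = 1.645 × 1.812% = 2.981%; on $250,000,000 that is $7,452,500.

$7,450,000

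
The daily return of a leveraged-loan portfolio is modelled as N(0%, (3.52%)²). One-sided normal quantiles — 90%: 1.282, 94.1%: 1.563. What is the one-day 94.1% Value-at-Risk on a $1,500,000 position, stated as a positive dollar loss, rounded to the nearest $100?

$82,500

VaR = z·σ = 1.563 × 3.52% = 5.502%.
On $1,500,000: 0.05502 × $1,500,000 = $82,530.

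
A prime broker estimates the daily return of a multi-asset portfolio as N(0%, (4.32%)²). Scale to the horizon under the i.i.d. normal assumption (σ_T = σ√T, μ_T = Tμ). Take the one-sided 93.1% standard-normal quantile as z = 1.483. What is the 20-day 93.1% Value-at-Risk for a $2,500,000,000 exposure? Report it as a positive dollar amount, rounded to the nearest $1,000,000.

σ_{20d} = 4.32% × √20 = 19.320%.
VaR = 1.483 × 19.320% = 28.652%.
On $2,500,000,000: 0.28652 × $2,500,000,000 = $716,300,000.

$716,000,000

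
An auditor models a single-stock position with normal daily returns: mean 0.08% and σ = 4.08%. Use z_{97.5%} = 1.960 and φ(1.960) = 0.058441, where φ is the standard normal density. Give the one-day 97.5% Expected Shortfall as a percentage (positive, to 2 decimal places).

9.46%

Tail multiplier: φ(z)/(1−α) = 0.058441 / 0.025 = 2.338.
ES = −(0.08%) + 4.08% × 2.338 = 9.459%.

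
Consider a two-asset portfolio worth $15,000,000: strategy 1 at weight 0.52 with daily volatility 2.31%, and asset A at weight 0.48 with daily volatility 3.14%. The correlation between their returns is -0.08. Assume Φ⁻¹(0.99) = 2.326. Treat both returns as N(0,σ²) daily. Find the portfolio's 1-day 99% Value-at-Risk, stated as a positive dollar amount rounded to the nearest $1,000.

$646,000

σ_p² = 0.52²·2.31² + 0.48²·3.14² + 2·-0.08·0.52·0.48·2.31·3.14 = 3.4249 (%²).
σ_p = √3.4249 = 1.851%.
VaR = 2.326 × 1.851% = 4.305%; on $15,000,000 that is $645,750.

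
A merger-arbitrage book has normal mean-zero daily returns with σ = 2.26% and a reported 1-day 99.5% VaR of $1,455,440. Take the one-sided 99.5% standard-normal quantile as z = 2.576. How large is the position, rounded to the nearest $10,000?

$25,000,000

VaR as a fraction of value: z·σ = 2.576 × 2.26% = 5.82176%.
Position = $1,455,440 / 0.0582176 = $25,000,000.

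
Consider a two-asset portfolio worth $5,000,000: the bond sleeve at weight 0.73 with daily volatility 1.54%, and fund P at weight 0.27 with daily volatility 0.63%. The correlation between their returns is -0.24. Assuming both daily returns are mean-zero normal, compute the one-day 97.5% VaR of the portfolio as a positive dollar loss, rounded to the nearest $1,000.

$107,000

σ_p² = 0.73²·1.54² + 0.27²·0.63² + 2·-0.24·0.73·0.27·1.54·0.63 = 1.2010 (%²).
σ_p = √1.2010 = 1.096%.
At 97.5%, z = 1.960.
VaR = 1.960 × 1.096% = 2.148%; on $5,000,000 that is $107,400.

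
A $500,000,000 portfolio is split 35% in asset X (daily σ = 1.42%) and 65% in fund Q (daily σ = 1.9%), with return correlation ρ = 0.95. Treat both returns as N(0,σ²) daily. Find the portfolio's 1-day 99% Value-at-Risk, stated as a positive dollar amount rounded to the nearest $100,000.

$19,900,000

σ_p² = 0.35²·1.42² + 0.65²·1.9² + 2·0.95·0.35·0.65·1.42·1.9 = 2.9384 (%²).
σ_p = √2.9384 = 1.714%.
At 99%, z = 2.326.
VaR = 2.326 × 1.714% = 3.987%; on $500,000,000 that is $19,935,000.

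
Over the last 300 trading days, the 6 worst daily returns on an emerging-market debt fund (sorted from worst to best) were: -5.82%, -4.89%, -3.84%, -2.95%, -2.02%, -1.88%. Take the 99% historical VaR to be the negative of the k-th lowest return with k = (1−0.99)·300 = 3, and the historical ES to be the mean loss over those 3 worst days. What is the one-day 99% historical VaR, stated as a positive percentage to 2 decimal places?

k = 3; the 3rd lowest return is -3.84%, so VaR = 3.84%.

3.84%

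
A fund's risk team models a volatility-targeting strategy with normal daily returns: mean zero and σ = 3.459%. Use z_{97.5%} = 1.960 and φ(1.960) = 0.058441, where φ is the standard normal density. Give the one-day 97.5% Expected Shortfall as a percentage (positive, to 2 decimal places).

Tail multiplier: φ(z)/(1−α) = 0.058441 / 0.025 = 2.338.
ES = 3.459% × 2.338 = 8.087%.

8.09%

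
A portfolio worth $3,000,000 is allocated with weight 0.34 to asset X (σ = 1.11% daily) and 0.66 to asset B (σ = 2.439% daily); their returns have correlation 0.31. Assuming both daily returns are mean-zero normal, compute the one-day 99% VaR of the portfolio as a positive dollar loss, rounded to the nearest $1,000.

$123,000

σ_p² = 0.34²·1.11² + 0.66²·2.439² + 2·0.31·0.34·0.66·1.11·2.439 = 3.1104 (%²).
σ_p = √3.1104 = 1.764%.
At 99%, z = 2.326.
VaR = 2.326 × 1.764% = 4.103%; on $3,000,000 that is $123,090.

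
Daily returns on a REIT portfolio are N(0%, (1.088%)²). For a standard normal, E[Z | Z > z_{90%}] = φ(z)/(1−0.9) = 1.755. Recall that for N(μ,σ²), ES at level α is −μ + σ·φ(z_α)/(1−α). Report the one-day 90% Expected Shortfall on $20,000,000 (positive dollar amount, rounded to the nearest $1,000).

$382,000

ES = 1.088% × 1.755 = 1.909%.
On $20,000,000: 0.01909 × $20,000,000 = $381,800.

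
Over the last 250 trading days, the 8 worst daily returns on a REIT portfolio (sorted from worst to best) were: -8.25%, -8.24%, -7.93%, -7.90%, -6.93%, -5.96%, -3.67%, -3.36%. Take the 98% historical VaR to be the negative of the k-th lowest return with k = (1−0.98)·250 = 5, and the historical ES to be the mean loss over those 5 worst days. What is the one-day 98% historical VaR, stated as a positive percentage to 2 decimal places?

k = 5; the 5th lowest return is -6.93%, so VaR = 6.93%.

6.93%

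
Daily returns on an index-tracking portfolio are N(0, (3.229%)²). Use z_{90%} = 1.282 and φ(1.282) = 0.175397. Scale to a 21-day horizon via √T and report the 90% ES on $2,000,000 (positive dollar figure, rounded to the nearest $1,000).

$519,000

σ_{21d} = 3.229% × √21 = 14.797%.
ES multiplier = φ(z)/(1−α) = 0.175397/0.1 = 1.754.
ES = 14.797% × 1.754 = 25.954%; on $2,000,000: $519,080.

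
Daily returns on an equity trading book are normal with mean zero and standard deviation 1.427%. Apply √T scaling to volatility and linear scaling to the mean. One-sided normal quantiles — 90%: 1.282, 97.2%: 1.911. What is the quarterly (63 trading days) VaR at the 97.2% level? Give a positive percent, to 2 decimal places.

21.64%

σ_{63d} = 1.427% × √63 = 11.326%.
VaR = 1.911 × 11.326% = 21.644%.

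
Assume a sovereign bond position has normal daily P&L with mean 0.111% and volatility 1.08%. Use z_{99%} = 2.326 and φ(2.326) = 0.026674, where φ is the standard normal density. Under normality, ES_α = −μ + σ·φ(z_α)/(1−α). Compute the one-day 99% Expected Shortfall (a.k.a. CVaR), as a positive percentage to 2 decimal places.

Tail multiplier: φ(z)/(1−α) = 0.026674 / 0.01 = 2.667.
ES = −(0.111%) + 1.08% × 2.667 = 2.769%.

2.77%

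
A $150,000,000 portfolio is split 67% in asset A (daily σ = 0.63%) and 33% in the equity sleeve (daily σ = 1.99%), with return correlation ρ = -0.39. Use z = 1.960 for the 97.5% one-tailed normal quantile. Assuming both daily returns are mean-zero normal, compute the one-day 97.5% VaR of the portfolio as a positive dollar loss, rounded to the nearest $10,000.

$1,840,000

σ_p² = 0.67²·0.63² + 0.33²·1.99² + 2·-0.39·0.67·0.33·0.63·1.99 = 0.3932 (%²).
σ_p = √0.3932 = 0.627%.
VaR = 1.960 × 0.627% = 1.229%; on $150,000,000 that is $1,843,500.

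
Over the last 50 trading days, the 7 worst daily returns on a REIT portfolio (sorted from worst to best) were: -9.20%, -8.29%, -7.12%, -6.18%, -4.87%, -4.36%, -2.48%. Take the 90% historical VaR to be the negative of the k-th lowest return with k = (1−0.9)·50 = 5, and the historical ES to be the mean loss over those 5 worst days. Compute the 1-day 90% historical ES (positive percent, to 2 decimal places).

7.13%

The 5 worst returns sum to -35.66%.
ES = −(-35.66%) / 5 = 7.132% ≈ 7.13%.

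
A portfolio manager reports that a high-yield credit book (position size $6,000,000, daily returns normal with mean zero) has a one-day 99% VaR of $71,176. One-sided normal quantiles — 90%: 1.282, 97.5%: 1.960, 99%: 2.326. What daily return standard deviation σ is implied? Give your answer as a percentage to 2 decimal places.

VaR as a fraction: $71,176 / $6,000,000 = 1.186%.
σ = VaR / z = 1.186% / 2.326 = 0.510%.

0.51%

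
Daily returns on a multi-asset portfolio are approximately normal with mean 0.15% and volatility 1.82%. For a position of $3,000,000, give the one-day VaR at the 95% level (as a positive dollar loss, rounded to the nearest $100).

$85,300

At 95% one-sided, z = 1.645.
VaR = −μ + z·σ = −(0.15%) + 1.645 × 1.82% = 2.844%.
On $3,000,000: 0.02844 × $3,000,000 = $85,320.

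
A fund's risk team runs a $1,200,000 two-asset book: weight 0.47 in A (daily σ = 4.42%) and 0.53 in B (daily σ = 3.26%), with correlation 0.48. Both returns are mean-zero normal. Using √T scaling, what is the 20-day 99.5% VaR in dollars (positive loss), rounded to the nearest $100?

$453,200

σ_p = √(0.47²·4.42² + 0.53²·3.26² + 2·0.48·0.47·0.53·4.42·3.26) = 3.278%.
σ_{20d} = 3.278% × √20 = 14.660%.
z(99.5%) = 2.576.
VaR = 2.576 × 14.660% = 37.764%; on $1,200,000 that is $453,168.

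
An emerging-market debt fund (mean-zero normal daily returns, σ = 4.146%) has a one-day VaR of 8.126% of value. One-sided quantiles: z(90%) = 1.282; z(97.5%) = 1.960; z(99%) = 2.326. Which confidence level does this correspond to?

Implied z = VaR/σ = 8.126 / 4.146 = 1.960.
This matches z(97.5%) = 1.960.

97.5%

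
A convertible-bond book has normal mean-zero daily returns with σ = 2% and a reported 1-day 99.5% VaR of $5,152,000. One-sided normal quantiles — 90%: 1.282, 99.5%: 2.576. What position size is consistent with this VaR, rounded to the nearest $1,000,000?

VaR as a fraction of value: z·σ = 2.576 × 2% = 5.152%.
Position = $5,152,000 / 0.05152 = $100,000,000.

$100,000,000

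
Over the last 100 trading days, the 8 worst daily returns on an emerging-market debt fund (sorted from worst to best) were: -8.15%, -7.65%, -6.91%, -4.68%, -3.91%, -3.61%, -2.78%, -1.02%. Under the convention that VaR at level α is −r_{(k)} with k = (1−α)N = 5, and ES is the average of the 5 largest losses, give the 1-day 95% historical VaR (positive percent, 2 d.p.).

k = 5; the 5th lowest return is -3.91%, so VaR = 3.91%.

3.91%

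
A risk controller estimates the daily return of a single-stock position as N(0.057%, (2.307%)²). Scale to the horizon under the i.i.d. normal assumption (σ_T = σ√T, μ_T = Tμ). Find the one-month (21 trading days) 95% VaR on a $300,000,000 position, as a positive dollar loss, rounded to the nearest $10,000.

$48,580,000

At 95%, z = 1.645.
σ_{21d} = 2.307% × √21 = 10.572%; μ_{21d} = 21 × 0.057% = 1.197%.
VaR = −(1.197%) + 1.645 × 10.572% = 16.194%.
On $300,000,000: 0.16194 × $300,000,000 = $48,582,000.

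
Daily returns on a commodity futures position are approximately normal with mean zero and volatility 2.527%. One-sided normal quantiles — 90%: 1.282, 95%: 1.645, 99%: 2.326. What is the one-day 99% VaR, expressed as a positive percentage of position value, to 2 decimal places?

VaR = z·σ = 2.326 × 2.527% = 5.878%.

5.88%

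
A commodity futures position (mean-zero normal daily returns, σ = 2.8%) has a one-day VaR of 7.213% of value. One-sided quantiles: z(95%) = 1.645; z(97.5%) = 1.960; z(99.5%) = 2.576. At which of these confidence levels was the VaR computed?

99.5%

Implied z = VaR/σ = 7.213 / 2.8 = 2.576.
This matches z(99.5%) = 2.576.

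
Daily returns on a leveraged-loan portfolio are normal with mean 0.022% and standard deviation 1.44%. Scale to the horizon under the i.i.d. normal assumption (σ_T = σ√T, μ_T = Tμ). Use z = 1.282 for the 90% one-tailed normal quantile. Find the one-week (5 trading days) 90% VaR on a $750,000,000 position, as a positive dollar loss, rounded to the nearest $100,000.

σ_{5d} = 1.44% × √5 = 3.220%; μ_{5d} = 5 × 0.022% = 0.110%.
VaR = −(0.110%) + 1.282 × 3.220% = 4.018%.
On $750,000,000: 0.04018 × $750,000,000 = $30,135,000.

$30,100,000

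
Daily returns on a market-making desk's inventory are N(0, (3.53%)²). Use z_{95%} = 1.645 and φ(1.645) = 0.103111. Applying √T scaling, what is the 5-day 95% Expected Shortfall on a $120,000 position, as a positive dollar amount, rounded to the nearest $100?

σ_{5d} = 3.53% × √5 = 7.893%.
ES multiplier = φ(z)/(1−α) = 0.103111/0.05 = 2.062.
ES = 7.893% × 2.062 = 16.275%; on $120,000: $19,530.

$19,500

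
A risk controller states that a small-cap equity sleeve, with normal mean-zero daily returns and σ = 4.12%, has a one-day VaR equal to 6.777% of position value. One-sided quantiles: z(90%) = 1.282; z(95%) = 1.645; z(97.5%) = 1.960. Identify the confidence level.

95%

Implied z = VaR/σ = 6.777 / 4.12 = 1.645.
This matches z(95%) = 1.645.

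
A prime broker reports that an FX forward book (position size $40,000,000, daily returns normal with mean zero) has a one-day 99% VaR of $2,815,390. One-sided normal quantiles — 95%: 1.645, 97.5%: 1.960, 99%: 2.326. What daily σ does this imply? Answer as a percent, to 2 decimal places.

VaR as a fraction: $2,815,390 / $40,000,000 = 7.038%.
σ = VaR / z = 7.038% / 2.326 = 3.026%.

3.03%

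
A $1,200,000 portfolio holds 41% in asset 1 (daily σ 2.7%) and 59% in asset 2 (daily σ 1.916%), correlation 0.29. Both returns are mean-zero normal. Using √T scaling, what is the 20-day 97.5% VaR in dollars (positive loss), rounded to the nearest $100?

σ_p = √(0.41²·2.7² + 0.59²·1.916² + 2·0.29·0.41·0.59·2.7·1.916) = 1.797%.
σ_{20d} = 1.797% × √20 = 8.036%.
z(97.5%) = 1.960.
VaR = 1.960 × 8.036% = 15.751%; on $1,200,000 that is $189,012.

$189,000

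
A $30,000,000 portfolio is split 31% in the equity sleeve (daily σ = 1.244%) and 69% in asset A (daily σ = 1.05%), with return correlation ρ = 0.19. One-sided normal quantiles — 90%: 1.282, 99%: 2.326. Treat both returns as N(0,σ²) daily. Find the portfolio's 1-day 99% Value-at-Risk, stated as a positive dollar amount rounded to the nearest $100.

σ_p² = 0.31²·1.244² + 0.69²·1.05² + 2·0.19·0.31·0.69·1.244·1.05 = 0.7798 (%²).
σ_p = √0.7798 = 0.883%.
VaR = 2.326 × 0.883% = 2.054%; on $30,000,000 that is $616,200.

$616,200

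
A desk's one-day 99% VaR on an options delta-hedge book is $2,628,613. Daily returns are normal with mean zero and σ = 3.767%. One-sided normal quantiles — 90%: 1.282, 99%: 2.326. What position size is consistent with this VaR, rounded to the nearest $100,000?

$30,000,000

VaR as a fraction of value: z·σ = 2.326 × 3.767% = 8.76204%.
Position = $2,628,613 / 0.0876204 = $30,000,005.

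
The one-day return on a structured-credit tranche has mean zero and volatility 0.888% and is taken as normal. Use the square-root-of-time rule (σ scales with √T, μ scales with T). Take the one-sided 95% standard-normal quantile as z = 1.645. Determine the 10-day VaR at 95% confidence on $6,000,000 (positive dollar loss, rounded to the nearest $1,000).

$277,000

σ_{10d} = 0.888% × √10 = 2.808%.
VaR = 1.645 × 2.808% = 4.619%.
On $6,000,000: 0.04619 × $6,000,000 = $277,140.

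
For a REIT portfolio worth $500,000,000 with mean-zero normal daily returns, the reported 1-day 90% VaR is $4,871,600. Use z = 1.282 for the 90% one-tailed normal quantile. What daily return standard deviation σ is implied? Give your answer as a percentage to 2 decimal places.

VaR as a fraction: $4,871,600 / $500,000,000 = 0.974%.
σ = VaR / z = 0.974% / 1.282 = 0.760%.

0.76%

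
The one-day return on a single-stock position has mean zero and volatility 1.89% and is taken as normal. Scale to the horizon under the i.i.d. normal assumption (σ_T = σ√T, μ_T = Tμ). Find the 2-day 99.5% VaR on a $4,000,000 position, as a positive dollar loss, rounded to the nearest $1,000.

$275,000

At 99.5%, z = 2.576.
σ_{2d} = 1.89% × √2 = 2.673%.
VaR = 2.576 × 2.673% = 6.886%.
On $4,000,000: 0.06886 × $4,000,000 = $275,440.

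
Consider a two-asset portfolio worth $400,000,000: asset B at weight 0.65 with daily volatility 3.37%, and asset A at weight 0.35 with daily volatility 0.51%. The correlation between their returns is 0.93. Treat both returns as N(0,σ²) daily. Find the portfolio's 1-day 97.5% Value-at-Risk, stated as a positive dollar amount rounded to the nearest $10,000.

σ_p² = 0.65²·3.37² + 0.35²·0.51² + 2·0.93·0.65·0.35·3.37·0.51 = 5.5574 (%²).
σ_p = √5.5574 = 2.357%.
At 97.5%, z = 1.960.
VaR = 1.960 × 2.357% = 4.620%; on $400,000,000 that is $18,480,000.

$18,480,000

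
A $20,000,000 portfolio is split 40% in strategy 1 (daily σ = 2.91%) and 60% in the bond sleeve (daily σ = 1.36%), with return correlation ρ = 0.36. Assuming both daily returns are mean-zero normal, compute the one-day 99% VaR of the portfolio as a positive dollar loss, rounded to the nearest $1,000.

$765,000

σ_p² = 0.4²·2.91² + 0.6²·1.36² + 2·0.36·0.4·0.6·2.91·1.36 = 2.7046 (%²).
σ_p = √2.7046 = 1.645%.
At 99%, z = 2.326.
VaR = 2.326 × 1.645% = 3.826%; on $20,000,000 that is $765,200.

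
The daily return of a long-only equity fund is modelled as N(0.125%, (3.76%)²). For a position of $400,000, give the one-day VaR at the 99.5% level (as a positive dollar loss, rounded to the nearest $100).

$38,200

At 99.5% one-sided, z = 2.576.
VaR = −μ + z·σ = −(0.125%) + 2.576 × 3.76% = 9.561%.
On $400,000: 0.09561 × $400,000 = $38,244.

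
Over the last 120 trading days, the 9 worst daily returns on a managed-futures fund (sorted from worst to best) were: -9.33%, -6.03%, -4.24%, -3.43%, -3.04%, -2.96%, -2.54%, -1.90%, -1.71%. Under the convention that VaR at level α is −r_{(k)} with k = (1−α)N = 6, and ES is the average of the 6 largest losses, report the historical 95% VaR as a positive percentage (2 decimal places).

k = 6; the 6th lowest return is -2.96%, so VaR = 2.96%.

2.96%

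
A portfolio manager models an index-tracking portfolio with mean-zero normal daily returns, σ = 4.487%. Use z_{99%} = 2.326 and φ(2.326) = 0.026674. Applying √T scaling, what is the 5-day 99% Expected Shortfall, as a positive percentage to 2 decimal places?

26.76%

σ_{5d} = 4.487% × √5 = 10.033%.
ES multiplier = φ(z)/(1−α) = 0.026674/0.01 = 2.667.
ES = 10.033% × 2.667 = 26.758%.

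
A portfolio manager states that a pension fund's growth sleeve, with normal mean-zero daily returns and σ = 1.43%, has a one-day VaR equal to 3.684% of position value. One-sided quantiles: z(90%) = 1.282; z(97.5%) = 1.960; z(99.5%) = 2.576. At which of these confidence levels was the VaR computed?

99.5%

Implied z = VaR/σ = 3.684 / 1.43 = 2.576.
This matches z(99.5%) = 2.576.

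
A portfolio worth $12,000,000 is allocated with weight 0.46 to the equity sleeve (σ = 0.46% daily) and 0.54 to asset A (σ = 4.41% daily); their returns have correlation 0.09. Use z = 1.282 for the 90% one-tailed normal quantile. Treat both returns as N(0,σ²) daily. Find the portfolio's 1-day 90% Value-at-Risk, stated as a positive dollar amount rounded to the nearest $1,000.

$371,000

σ_p² = 0.46²·0.46² + 0.54²·4.41² + 2·0.09·0.46·0.54·0.46·4.41 = 5.8065 (%²).
σ_p = √5.8065 = 2.410%.
VaR = 1.282 × 2.410% = 3.090%; on $12,000,000 that is $370,800.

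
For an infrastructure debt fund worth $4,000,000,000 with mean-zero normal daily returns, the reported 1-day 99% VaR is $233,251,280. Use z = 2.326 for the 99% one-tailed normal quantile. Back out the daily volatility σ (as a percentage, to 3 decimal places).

2.507%

VaR as a fraction: $233,251,280 / $4,000,000,000 = 5.831%.
σ = VaR / z = 5.831% / 2.326 = 2.507%.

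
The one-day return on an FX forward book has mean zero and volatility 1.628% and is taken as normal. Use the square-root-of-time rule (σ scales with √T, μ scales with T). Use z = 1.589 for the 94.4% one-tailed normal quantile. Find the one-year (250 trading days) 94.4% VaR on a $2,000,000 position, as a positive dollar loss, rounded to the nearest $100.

$818,000

σ_{250d} = 1.628% × √250 = 25.741%.
VaR = 1.589 × 25.741% = 40.902%.
On $2,000,000: 0.40902 × $2,000,000 = $818,040.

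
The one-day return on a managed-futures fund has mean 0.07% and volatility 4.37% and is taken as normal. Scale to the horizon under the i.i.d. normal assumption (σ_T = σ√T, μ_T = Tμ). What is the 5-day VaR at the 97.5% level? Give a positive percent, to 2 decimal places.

At 97.5%, z = 1.960.
σ_{5d} = 4.37% × √5 = 9.772%; μ_{5d} = 5 × 0.07% = 0.350%.
VaR = −(0.350%) + 1.960 × 9.772% = 18.803%.

18.80%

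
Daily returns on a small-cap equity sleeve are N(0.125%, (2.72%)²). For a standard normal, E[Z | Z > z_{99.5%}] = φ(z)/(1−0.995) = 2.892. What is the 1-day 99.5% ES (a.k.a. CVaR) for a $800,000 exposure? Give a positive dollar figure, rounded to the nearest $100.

ES = −(0.125%) + 2.72% × 2.892 = 7.741%.
On $800,000: 0.07741 × $800,000 = $61,928.

$61,900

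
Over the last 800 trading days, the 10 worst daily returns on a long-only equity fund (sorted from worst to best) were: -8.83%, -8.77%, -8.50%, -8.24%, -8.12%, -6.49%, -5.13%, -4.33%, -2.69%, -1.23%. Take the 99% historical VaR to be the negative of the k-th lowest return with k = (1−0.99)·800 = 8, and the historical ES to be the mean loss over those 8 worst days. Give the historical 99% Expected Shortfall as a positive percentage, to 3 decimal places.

The 8 worst returns sum to -58.41%.
ES = −(-58.41%) / 8 = 7.30125% ≈ 7.301%.

7.301%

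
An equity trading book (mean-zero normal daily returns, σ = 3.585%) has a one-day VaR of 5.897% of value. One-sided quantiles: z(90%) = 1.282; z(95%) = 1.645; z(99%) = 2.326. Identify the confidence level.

Implied z = VaR/σ = 5.897 / 3.585 = 1.645.
This matches z(95%) = 1.645.

95%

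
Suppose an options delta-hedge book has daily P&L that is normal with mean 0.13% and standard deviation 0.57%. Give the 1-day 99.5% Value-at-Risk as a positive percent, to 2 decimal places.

At 99.5% one-sided, z = 2.576.
VaR = −μ + z·σ = −(0.13%) + 2.576 × 0.57% = 1.338%.

1.34%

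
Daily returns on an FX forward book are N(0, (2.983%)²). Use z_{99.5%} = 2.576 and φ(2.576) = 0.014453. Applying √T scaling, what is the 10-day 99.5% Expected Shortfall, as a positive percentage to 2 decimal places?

27.27%

σ_{10d} = 2.983% × √10 = 9.433%.
ES multiplier = φ(z)/(1−α) = 0.014453/0.005 = 2.891.
ES = 9.433% × 2.891 = 27.271%.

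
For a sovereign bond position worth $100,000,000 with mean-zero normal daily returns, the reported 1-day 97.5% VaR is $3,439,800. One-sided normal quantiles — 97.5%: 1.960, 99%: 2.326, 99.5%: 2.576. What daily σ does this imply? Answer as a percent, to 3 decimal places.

VaR as a fraction: $3,439,800 / $100,000,000 = 3.440%.
σ = VaR / z = 3.440% / 1.960 = 1.755%.

1.755%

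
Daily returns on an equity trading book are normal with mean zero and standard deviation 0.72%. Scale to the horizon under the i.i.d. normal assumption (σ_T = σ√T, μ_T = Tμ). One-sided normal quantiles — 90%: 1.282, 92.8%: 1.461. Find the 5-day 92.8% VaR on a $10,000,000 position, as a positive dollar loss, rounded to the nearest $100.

σ_{5d} = 0.72% × √5 = 1.610%.
VaR = 1.461 × 1.610% = 2.352%.
On $10,000,000: 0.02352 × $10,000,000 = $235,200.

$235,200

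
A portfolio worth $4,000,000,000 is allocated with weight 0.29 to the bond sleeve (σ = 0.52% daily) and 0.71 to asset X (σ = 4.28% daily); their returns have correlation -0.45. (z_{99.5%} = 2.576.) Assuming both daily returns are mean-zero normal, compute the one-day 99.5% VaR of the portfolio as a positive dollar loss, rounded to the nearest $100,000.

σ_p² = 0.29²·0.52² + 0.71²·4.28² + 2·-0.45·0.29·0.71·0.52·4.28 = 8.8446 (%²).
σ_p = √8.8446 = 2.974%.
VaR = 2.576 × 2.974% = 7.661%; on $4,000,000,000 that is $306,440,000.

$306,400,000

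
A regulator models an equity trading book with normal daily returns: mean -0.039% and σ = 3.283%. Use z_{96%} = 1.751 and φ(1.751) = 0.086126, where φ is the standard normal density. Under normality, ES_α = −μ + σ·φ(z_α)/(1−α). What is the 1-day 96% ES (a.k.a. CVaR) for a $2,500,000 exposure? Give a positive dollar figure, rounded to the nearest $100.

Tail multiplier: φ(z)/(1−α) = 0.086126 / 0.04 = 2.153.
ES = −(-0.039%) + 3.283% × 2.153 = 7.107%.
On $2,500,000: 0.07107 × $2,500,000 = $177,675.

$177,700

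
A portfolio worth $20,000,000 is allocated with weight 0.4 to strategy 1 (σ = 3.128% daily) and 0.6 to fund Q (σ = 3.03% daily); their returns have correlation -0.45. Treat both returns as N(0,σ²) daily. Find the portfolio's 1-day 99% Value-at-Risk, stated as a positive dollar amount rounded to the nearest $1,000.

$782,000

σ_p² = 0.4²·3.128² + 0.6²·3.03² + 2·-0.45·0.4·0.6·3.128·3.03 = 2.8234 (%²).
σ_p = √2.8234 = 1.680%.
At 99%, z = 2.326.
VaR = 2.326 × 1.680% = 3.908%; on $20,000,000 that is $781,600.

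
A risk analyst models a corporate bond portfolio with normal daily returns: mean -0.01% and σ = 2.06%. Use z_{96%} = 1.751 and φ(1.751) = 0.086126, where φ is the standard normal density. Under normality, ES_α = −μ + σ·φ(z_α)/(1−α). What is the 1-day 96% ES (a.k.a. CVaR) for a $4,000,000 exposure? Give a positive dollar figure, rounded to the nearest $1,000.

$178,000

Tail multiplier: φ(z)/(1−α) = 0.086126 / 0.04 = 2.153.
ES = −(-0.01%) + 2.06% × 2.153 = 4.445%.
On $4,000,000: 0.04445 × $4,000,000 = $177,800.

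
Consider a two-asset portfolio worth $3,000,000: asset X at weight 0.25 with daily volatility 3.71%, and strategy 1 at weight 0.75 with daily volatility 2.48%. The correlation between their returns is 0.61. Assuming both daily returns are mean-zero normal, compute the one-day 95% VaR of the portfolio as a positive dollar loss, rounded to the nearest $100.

$125,100

σ_p² = 0.25²·3.71² + 0.75²·2.48² + 2·0.61·0.25·0.75·3.71·2.48 = 6.4245 (%²).
σ_p = √6.4245 = 2.535%.
At 95%, z = 1.645.
VaR = 1.645 × 2.535% = 4.170%; on $3,000,000 that is $125,100.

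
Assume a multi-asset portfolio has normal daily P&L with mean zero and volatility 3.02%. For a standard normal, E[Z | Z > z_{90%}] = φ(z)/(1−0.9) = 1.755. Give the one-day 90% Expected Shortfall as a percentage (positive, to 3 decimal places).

ES = 3.02% × 1.755 = 5.300%.

5.300%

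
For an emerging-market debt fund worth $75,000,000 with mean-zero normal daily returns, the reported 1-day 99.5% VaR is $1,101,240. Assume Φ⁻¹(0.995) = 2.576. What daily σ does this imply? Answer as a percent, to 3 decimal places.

VaR as a fraction: $1,101,240 / $75,000,000 = 1.468%.
σ = VaR / z = 1.468% / 2.576 = 0.570%.

0.570%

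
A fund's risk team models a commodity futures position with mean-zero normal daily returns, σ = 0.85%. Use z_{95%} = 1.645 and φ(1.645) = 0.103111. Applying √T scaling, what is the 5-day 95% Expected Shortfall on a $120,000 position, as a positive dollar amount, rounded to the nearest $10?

$4,700

σ_{5d} = 0.85% × √5 = 1.901%.
ES multiplier = φ(z)/(1−α) = 0.103111/0.05 = 2.062.
ES = 1.901% × 2.062 = 3.920%; on $120,000: $4,704.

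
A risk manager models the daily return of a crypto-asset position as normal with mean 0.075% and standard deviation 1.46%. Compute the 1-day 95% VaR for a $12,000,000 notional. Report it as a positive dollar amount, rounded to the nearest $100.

$279,200

At 95% one-sided, z = 1.645.
VaR = −μ + z·σ = −(0.075%) + 1.645 × 1.46% = 2.327%.
On $12,000,000: 0.02327 × $12,000,000 = $279,240.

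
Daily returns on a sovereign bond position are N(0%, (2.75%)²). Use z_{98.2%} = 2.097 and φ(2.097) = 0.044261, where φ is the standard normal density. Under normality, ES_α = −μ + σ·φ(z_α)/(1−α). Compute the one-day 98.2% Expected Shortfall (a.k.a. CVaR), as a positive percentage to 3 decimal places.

6.762%

Tail multiplier: φ(z)/(1−α) = 0.044261 / 0.018 = 2.459.
ES = 2.75% × 2.459 = 6.762%.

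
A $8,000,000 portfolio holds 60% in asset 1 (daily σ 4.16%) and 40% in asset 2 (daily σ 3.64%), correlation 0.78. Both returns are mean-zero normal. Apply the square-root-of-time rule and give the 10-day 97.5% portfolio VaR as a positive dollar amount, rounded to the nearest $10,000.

σ_p = √(0.6²·4.16² + 0.4²·3.64² + 2·0.78·0.6·0.4·4.16·3.64) = 3.744%.
σ_{10d} = 3.744% × √10 = 11.840%.
z(97.5%) = 1.960.
VaR = 1.960 × 11.840% = 23.206%; on $8,000,000 that is $1,856,480.

$1,860,000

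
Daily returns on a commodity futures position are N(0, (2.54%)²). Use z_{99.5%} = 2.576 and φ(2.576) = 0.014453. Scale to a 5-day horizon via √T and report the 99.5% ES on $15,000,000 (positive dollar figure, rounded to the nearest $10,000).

σ_{5d} = 2.54% × √5 = 5.680%.
ES multiplier = φ(z)/(1−α) = 0.014453/0.005 = 2.891.
ES = 5.680% × 2.891 = 16.421%; on $15,000,000: $2,463,150.

$2,460,000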